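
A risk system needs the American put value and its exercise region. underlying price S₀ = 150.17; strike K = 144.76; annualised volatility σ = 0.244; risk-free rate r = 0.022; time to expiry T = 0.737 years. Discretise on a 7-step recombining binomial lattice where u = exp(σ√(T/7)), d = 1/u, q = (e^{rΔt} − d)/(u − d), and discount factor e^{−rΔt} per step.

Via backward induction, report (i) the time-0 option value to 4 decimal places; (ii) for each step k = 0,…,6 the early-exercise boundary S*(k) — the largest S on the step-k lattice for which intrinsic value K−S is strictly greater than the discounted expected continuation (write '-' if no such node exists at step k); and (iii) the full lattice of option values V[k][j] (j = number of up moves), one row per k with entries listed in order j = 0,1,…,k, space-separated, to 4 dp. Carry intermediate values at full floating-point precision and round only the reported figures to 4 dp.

price = 9.1789
boundary = - - - - 109.4073 118.4215 128.1784
tree:
9.1789
13.5511 4.7587
19.4011 7.6427 1.8369
26.7728 11.9669 3.2642 0.3884
35.3527 18.1396 5.7218 0.7707 0.0000
43.6807 26.3385 9.8550 1.5293 0.0000 0.0000
51.3748 35.3527 16.5816 3.0344 0.0000 0.0000 0.0000
58.4832 43.6807 26.3385 6.0209 0.0000 0.0000 0.0000 0.0000

Δt=0.10529  u=1.08239  d=0.92388  q=0.49485  discount=0.99769
step 7 (expiry): payoffs max(K−S,0) = 58.4832 43.6807 26.3385 6.0209 0.0000 0.0000 0.0000 0.0000
step 6: (k=6,j=0): S=93.3852, (K−S)⁺=51.3748, hold=51.0399 ⇒ V=51.3748 exercise | (k=6,j=1): S=109.4073, (K−S)⁺=35.3527, hold=35.0178 ⇒ V=35.3527 exercise | (k=6,j=2): S=128.1784, (K−S)⁺=16.5816, hold=16.2467 ⇒ V=16.5816 exercise | (k=6,j=3): S=150.1700, (K−S)⁺=0.0000, hold=3.0344 ⇒ V=3.0344 continue | (k=6,j=4): S=175.9347, (K−S)⁺=0.0000, hold=0.0000 ⇒ V=0.0000 continue | (k=6,j=5): S=206.1199, (K−S)⁺=0.0000, hold=0.0000 ⇒ V=0.0000 continue | (k=6,j=6): S=241.4840, (K−S)⁺=0.0000, hold=0.0000 ⇒ V=0.0000 continue  boundary S*=128.1784
step 5: (k=5,j=0): S=101.0793, (K−S)⁺=43.6807, hold=43.3458 ⇒ V=43.6807 exercise | (k=5,j=1): S=118.4215, (K−S)⁺=26.3385, hold=26.0036 ⇒ V=26.3385 exercise | (k=5,j=2): S=138.7391, (K−S)⁺=6.0209, hold=9.8550 ⇒ V=9.8550 continue | (k=5,j=3): S=162.5427, (K−S)⁺=0.0000, hold=1.5293 ⇒ V=1.5293 continue | (k=5,j=4): S=190.4302, (K−S)⁺=0.0000, hold=0.0000 ⇒ V=0.0000 continue | (k=5,j=5): S=223.1024, (K−S)⁺=0.0000, hold=0.0000 ⇒ V=0.0000 continue  boundary S*=118.4215
step 4: (k=4,j=0): S=109.4073, (K−S)⁺=35.3527, hold=35.0178 ⇒ V=35.3527 exercise | (k=4,j=1): S=128.1784, (K−S)⁺=16.5816, hold=18.1396 ⇒ V=18.1396 continue | (k=4,j=2): S=150.1700, (K−S)⁺=0.0000, hold=5.7218 ⇒ V=5.7218 continue | (k=4,j=3): S=175.9347, (K−S)⁺=0.0000, hold=0.7707 ⇒ V=0.7707 continue | (k=4,j=4): S=206.1199, (K−S)⁺=0.0000, hold=0.0000 ⇒ V=0.0000 continue  boundary S*=109.4073
step 3: (k=3,j=0): S=118.4215, (K−S)⁺=26.3385, hold=26.7728 ⇒ V=26.7728 continue | (k=3,j=1): S=138.7391, (K−S)⁺=6.0209, hold=11.9669 ⇒ V=11.9669 continue | (k=3,j=2): S=162.5427, (K−S)⁺=0.0000, hold=3.2642 ⇒ V=3.2642 continue | (k=3,j=3): S=190.4302, (K−S)⁺=0.0000, hold=0.3884 ⇒ V=0.3884 continue  boundary S*=-
step 2: (k=2,j=0): S=128.1784, (K−S)⁺=16.5816, hold=19.4011 ⇒ V=19.4011 continue | (k=2,j=1): S=150.1700, (K−S)⁺=0.0000, hold=7.6427 ⇒ V=7.6427 continue | (k=2,j=2): S=175.9347, (K−S)⁺=0.0000, hold=1.8369 ⇒ V=1.8369 continue  boundary S*=-
step 1: (k=1,j=0): S=138.7391, (K−S)⁺=6.0209, hold=13.5511 ⇒ V=13.5511 continue | (k=1,j=1): S=162.5427, (K−S)⁺=0.0000, hold=4.7587 ⇒ V=4.7587 continue  boundary S*=-
step 0: (k=0,j=0): S=150.1700, (K−S)⁺=0.0000, hold=9.1789 ⇒ V=9.1789 continue  boundary S*=-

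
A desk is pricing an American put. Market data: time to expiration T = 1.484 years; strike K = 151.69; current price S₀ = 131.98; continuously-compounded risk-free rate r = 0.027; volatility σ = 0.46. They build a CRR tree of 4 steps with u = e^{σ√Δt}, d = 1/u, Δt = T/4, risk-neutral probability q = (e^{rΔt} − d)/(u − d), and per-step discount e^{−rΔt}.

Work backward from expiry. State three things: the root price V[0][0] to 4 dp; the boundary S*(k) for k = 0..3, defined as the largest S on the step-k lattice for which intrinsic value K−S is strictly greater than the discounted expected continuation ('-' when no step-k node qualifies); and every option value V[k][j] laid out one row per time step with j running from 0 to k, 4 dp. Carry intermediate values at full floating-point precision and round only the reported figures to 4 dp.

price = 40.0227
boundary = - - 75.3603 99.7299
tree:
40.0227
56.4186 20.7313
76.3297 33.1667 5.8836
94.7444 51.9601 10.7687 0.0000
108.6594 76.3297 19.7100 0.0000 0.0000

Δt=0.37100, u=1.32337, d=0.75564, q=0.44814, disc=e^(-rΔt)=0.99003
k=4 terminal: V=max(K-S,0) → 108.6594 76.3297 19.7100 0.0000 0.0000
k=3: j=0 S=56.9456 intr=94.7444 cont=93.2326 V=94.7444[EX]; j=1 S=99.7299 intr=51.9601 cont=50.4482 V=51.9601[EX]; j=2 S=174.6590 intr=0.0000 cont=10.7687 V=10.7687[hold]; j=3 S=305.8838 intr=0.0000 cont=0.0000 V=0.0000[hold]  S*(3)=99.7299
k=2: j=0 S=75.3603 intr=76.3297 cont=74.8178 V=76.3297[EX]; j=1 S=131.9800 intr=19.7100 cont=33.1667 V=33.1667[hold]; j=2 S=231.1392 intr=0.0000 cont=5.8836 V=5.8836[hold]  S*(2)=75.3603
k=1: j=0 S=99.7299 intr=51.9601 cont=56.4186 V=56.4186[hold]; j=1 S=174.6590 intr=0.0000 cont=20.7313 V=20.7313[hold]  S*(1)=-
k=0: j=0 S=131.9800 intr=19.7100 cont=40.0227 V=40.0227[hold]  S*(0)=-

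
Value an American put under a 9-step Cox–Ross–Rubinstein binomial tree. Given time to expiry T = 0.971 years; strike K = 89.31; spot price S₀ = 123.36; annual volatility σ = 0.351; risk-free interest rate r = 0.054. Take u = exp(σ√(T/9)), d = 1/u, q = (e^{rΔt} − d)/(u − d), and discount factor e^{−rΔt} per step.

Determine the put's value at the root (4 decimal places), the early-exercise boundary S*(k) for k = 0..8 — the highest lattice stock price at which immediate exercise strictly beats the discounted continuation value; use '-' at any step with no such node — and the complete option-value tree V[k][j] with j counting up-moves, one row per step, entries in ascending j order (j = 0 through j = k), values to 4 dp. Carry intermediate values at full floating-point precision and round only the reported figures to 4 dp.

price = 2.5071
boundary = - - - - - - 61.7665 69.3143 77.7846
tree:
2.5071
4.0082 1.0143
6.2769 1.7547 0.2755
9.5874 2.9935 0.5190 0.0318
14.2030 5.0195 0.9742 0.0635 0.0000
20.2559 8.2317 1.8210 0.1268 0.0000 0.0000
27.5435 13.1037 3.3878 0.2534 0.0000 0.0000 0.0000
34.2695 19.9957 6.2686 0.5062 0.0000 0.0000 0.0000 0.0000
40.2630 27.5435 11.5254 1.0113 0.0000 0.0000 0.0000 0.0000 0.0000
45.6039 34.2695 19.9957 2.0202 0.0000 0.0000 0.0000 0.0000 0.0000 0.0000

Δt=0.10789  u=1.12220  d=0.89111  q=0.49649  discount=0.99419
step 9 (expiry): payoffs max(K−S,0) = 45.6039 34.2695 19.9957 2.0202 0.0000 0.0000 0.0000 0.0000 0.0000 0.0000
step 8: (k=8,j=0): S=49.0470, (K−S)⁺=40.2630, hold=39.7442 ⇒ V=40.2630 exercise | (k=8,j=1): S=61.7665, (K−S)⁺=27.5435, hold=27.0247 ⇒ V=27.5435 exercise | (k=8,j=2): S=77.7846, (K−S)⁺=11.5254, hold=11.0066 ⇒ V=11.5254 exercise | (k=8,j=3): S=97.9566, (K−S)⁺=0.0000, hold=1.0113 ⇒ V=1.0113 continue | (k=8,j=4): S=123.3600, (K−S)⁺=0.0000, hold=0.0000 ⇒ V=0.0000 continue | (k=8,j=5): S=155.3513, (K−S)⁺=0.0000, hold=0.0000 ⇒ V=0.0000 continue | (k=8,j=6): S=195.6390, (K−S)⁺=0.0000, hold=0.0000 ⇒ V=0.0000 continue | (k=8,j=7): S=246.3746, (K−S)⁺=0.0000, hold=0.0000 ⇒ V=0.0000 continue | (k=8,j=8): S=310.2676, (K−S)⁺=0.0000, hold=0.0000 ⇒ V=0.0000 continue  boundary S*=77.7846
step 7: (k=7,j=0): S=55.0405, (K−S)⁺=34.2695, hold=33.7507 ⇒ V=34.2695 exercise | (k=7,j=1): S=69.3143, (K−S)⁺=19.9957, hold=19.4769 ⇒ V=19.9957 exercise | (k=7,j=2): S=87.2898, (K−S)⁺=2.0202, hold=6.2686 ⇒ V=6.2686 continue | (k=7,j=3): S=109.9269, (K−S)⁺=0.0000, hold=0.5062 ⇒ V=0.5062 continue | (k=7,j=4): S=138.4346, (K−S)⁺=0.0000, hold=0.0000 ⇒ V=0.0000 continue | (k=7,j=5): S=174.3352, (K−S)⁺=0.0000, hold=0.0000 ⇒ V=0.0000 continue | (k=7,j=6): S=219.5460, (K−S)⁺=0.0000, hold=0.0000 ⇒ V=0.0000 continue | (k=7,j=7): S=276.4815, (K−S)⁺=0.0000, hold=0.0000 ⇒ V=0.0000 continue  boundary S*=69.3143
step 6: (k=6,j=0): S=61.7665, (K−S)⁺=27.5435, hold=27.0247 ⇒ V=27.5435 exercise | (k=6,j=1): S=77.7846, (K−S)⁺=11.5254, hold=13.1037 ⇒ V=13.1037 continue | (k=6,j=2): S=97.9566, (K−S)⁺=0.0000, hold=3.3878 ⇒ V=3.3878 continue | (k=6,j=3): S=123.3600, (K−S)⁺=0.0000, hold=0.2534 ⇒ V=0.2534 continue | (k=6,j=4): S=155.3513, (K−S)⁺=0.0000, hold=0.0000 ⇒ V=0.0000 continue | (k=6,j=5): S=195.6390, (K−S)⁺=0.0000, hold=0.0000 ⇒ V=0.0000 continue | (k=6,j=6): S=246.3746, (K−S)⁺=0.0000, hold=0.0000 ⇒ V=0.0000 continue  boundary S*=61.7665
step 5: (k=5,j=0): S=69.3143, (K−S)⁺=19.9957, hold=20.2559 ⇒ V=20.2559 continue | (k=5,j=1): S=87.2898, (K−S)⁺=2.0202, hold=8.2317 ⇒ V=8.2317 continue | (k=5,j=2): S=109.9269, (K−S)⁺=0.0000, hold=1.8210 ⇒ V=1.8210 continue | (k=5,j=3): S=138.4346, (K−S)⁺=0.0000, hold=0.1268 ⇒ V=0.1268 continue | (k=5,j=4): S=174.3352, (K−S)⁺=0.0000, hold=0.0000 ⇒ V=0.0000 continue | (k=5,j=5): S=219.5460, (K−S)⁺=0.0000, hold=0.0000 ⇒ V=0.0000 continue  boundary S*=-
step 4: (k=4,j=0): S=77.7846, (K−S)⁺=11.5254, hold=14.2030 ⇒ V=14.2030 continue | (k=4,j=1): S=97.9566, (K−S)⁺=0.0000, hold=5.0195 ⇒ V=5.0195 continue | (k=4,j=2): S=123.3600, (K−S)⁺=0.0000, hold=0.9742 ⇒ V=0.9742 continue | (k=4,j=3): S=155.3513, (K−S)⁺=0.0000, hold=0.0635 ⇒ V=0.0635 continue | (k=4,j=4): S=195.6390, (K−S)⁺=0.0000, hold=0.0000 ⇒ V=0.0000 continue  boundary S*=-
step 3: (k=3,j=0): S=87.2898, (K−S)⁺=2.0202, hold=9.5874 ⇒ V=9.5874 continue | (k=3,j=1): S=109.9269, (K−S)⁺=0.0000, hold=2.9935 ⇒ V=2.9935 continue | (k=3,j=2): S=138.4346, (K−S)⁺=0.0000, hold=0.5190 ⇒ V=0.5190 continue | (k=3,j=3): S=174.3352, (K−S)⁺=0.0000, hold=0.0318 ⇒ V=0.0318 continue  boundary S*=-
step 2: (k=2,j=0): S=97.9566, (K−S)⁺=0.0000, hold=6.2769 ⇒ V=6.2769 continue | (k=2,j=1): S=123.3600, (K−S)⁺=0.0000, hold=1.7547 ⇒ V=1.7547 continue | (k=2,j=2): S=155.3513, (K−S)⁺=0.0000, hold=0.2755 ⇒ V=0.2755 continue  boundary S*=-
step 1: (k=1,j=0): S=109.9269, (K−S)⁺=0.0000, hold=4.0082 ⇒ V=4.0082 continue | (k=1,j=1): S=138.4346, (K−S)⁺=0.0000, hold=1.0143 ⇒ V=1.0143 continue  boundary S*=-
step 0: (k=0,j=0): S=123.3600, (K−S)⁺=0.0000, hold=2.5071 ⇒ V=2.5071 continue  boundary S*=-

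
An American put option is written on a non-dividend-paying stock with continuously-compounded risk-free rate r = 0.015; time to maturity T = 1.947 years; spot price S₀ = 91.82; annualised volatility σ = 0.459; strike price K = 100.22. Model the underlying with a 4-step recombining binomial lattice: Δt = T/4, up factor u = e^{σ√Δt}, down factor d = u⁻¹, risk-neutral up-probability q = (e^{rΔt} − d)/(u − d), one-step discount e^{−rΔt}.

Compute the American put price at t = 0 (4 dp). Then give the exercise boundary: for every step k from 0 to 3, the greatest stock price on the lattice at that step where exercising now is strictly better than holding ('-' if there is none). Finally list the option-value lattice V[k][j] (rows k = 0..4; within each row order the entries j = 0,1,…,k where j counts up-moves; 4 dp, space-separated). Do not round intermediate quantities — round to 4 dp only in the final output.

params: Δt=0.48675 u=1.37745 d=0.72598 q=0.43187 e^(-rΔt)=0.99273
t_4 payoffs: 74.7144 51.8265 8.4000 0.0000 0.0000
t_3: node(3,0) S=35.1327 payoff=65.0873 vs cont=64.3582 → 65.0873 [stop]  node(3,1) S=66.6595 payoff=33.5605 vs cont=32.8314 → 33.5605 [stop]  node(3,2) S=126.4773 payoff=0.0000 vs cont=4.7376 → 4.7376 [wait]  node(3,3) S=239.9734 payoff=0.0000 vs cont=0.0000 → 0.0000 [wait]  ⇒ S*(3)=66.6595
t_2: node(2,0) S=48.3935 payoff=51.8265 vs cont=51.0975 → 51.8265 [stop]  node(2,1) S=91.8200 payoff=8.4000 vs cont=20.9592 → 20.9592 [wait]  node(2,2) S=174.2159 payoff=0.0000 vs cont=2.6720 → 2.6720 [wait]  ⇒ S*(2)=48.3935
t_1: node(1,0) S=66.6595 payoff=33.5605 vs cont=38.2159 → 38.2159 [wait]  node(1,1) S=126.4773 payoff=0.0000 vs cont=12.9666 → 12.9666 [wait]  ⇒ S*(1)=-
t_0: node(0,0) S=91.8200 payoff=8.4000 vs cont=27.1129 → 27.1129 [wait]  ⇒ S*(0)=-

price = 27.1129
boundary = - - 48.3935 66.6595
tree:
27.1129
38.2159 12.9666
51.8265 20.9592 2.6720
65.0873 33.5605 4.7376 0.0000
74.7144 51.8265 8.4000 0.0000 0.0000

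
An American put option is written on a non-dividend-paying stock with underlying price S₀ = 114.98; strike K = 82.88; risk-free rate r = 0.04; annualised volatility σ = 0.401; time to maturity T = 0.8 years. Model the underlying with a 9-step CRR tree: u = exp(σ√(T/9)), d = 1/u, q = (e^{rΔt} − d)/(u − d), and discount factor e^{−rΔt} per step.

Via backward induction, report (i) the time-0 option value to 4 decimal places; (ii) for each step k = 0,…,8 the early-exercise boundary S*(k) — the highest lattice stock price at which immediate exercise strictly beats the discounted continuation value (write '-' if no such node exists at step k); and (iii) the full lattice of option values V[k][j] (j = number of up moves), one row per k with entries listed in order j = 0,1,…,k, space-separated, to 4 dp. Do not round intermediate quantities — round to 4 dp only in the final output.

price = 2.8630
boundary = - - - - - - 56.1164 63.2429 71.2744
tree:
2.8630
4.4471 1.2019
6.7681 2.0152 0.3472
10.0516 3.3313 0.6326 0.0466
14.4913 5.4112 1.1472 0.0909 0.0000
20.1432 8.5965 2.0687 0.1771 0.0000 0.0000
26.7636 13.2614 3.7063 0.3451 0.0000 0.0000 0.0000
33.0871 19.6371 6.5890 0.6726 0.0000 0.0000 0.0000 0.0000
38.6980 26.7636 11.6056 1.3106 0.0000 0.0000 0.0000 0.0000 0.0000
43.6766 33.0871 19.6371 2.5540 0.0000 0.0000 0.0000 0.0000 0.0000 0.0000

Δt=0.08889  u=1.12700  d=0.88732  q=0.48501  discount=0.99645
step 9 (expiry): payoffs max(K−S,0) = 43.6766 33.0871 19.6371 2.5540 0.0000 0.0000 0.0000 0.0000 0.0000 0.0000
step 8: (k=8,j=0): S=44.1820, (K−S)⁺=38.6980, hold=38.4038 ⇒ V=38.6980 exercise | (k=8,j=1): S=56.1164, (K−S)⁺=26.7636, hold=26.4695 ⇒ V=26.7636 exercise | (k=8,j=2): S=71.2744, (K−S)⁺=11.6056, hold=11.3114 ⇒ V=11.6056 exercise | (k=8,j=3): S=90.5270, (K−S)⁺=0.0000, hold=1.3106 ⇒ V=1.3106 continue | (k=8,j=4): S=114.9800, (K−S)⁺=0.0000, hold=0.0000 ⇒ V=0.0000 continue | (k=8,j=5): S=146.0382, (K−S)⁺=0.0000, hold=0.0000 ⇒ V=0.0000 continue | (k=8,j=6): S=185.4859, (K−S)⁺=0.0000, hold=0.0000 ⇒ V=0.0000 continue | (k=8,j=7): S=235.5890, (K−S)⁺=0.0000, hold=0.0000 ⇒ V=0.0000 continue | (k=8,j=8): S=299.2260, (K−S)⁺=0.0000, hold=0.0000 ⇒ V=0.0000 continue  boundary S*=71.2744
step 7: (k=7,j=0): S=49.7929, (K−S)⁺=33.0871, hold=32.7929 ⇒ V=33.0871 exercise | (k=7,j=1): S=63.2429, (K−S)⁺=19.6371, hold=19.3429 ⇒ V=19.6371 exercise | (k=7,j=2): S=80.3260, (K−S)⁺=2.5540, hold=6.5890 ⇒ V=6.5890 continue | (k=7,j=3): S=102.0235, (K−S)⁺=0.0000, hold=0.6726 ⇒ V=0.6726 continue | (k=7,j=4): S=129.5819, (K−S)⁺=0.0000, hold=0.0000 ⇒ V=0.0000 continue | (k=7,j=5): S=164.5844, (K−S)⁺=0.0000, hold=0.0000 ⇒ V=0.0000 continue | (k=7,j=6): S=209.0417, (K−S)⁺=0.0000, hold=0.0000 ⇒ V=0.0000 continue | (k=7,j=7): S=265.5077, (K−S)⁺=0.0000, hold=0.0000 ⇒ V=0.0000 continue  boundary S*=63.2429
step 6: (k=6,j=0): S=56.1164, (K−S)⁺=26.7636, hold=26.4695 ⇒ V=26.7636 exercise | (k=6,j=1): S=71.2744, (K−S)⁺=11.6056, hold=13.2614 ⇒ V=13.2614 continue | (k=6,j=2): S=90.5270, (K−S)⁺=0.0000, hold=3.7063 ⇒ V=3.7063 continue | (k=6,j=3): S=114.9800, (K−S)⁺=0.0000, hold=0.3451 ⇒ V=0.3451 continue | (k=6,j=4): S=146.0382, (K−S)⁺=0.0000, hold=0.0000 ⇒ V=0.0000 continue | (k=6,j=5): S=185.4859, (K−S)⁺=0.0000, hold=0.0000 ⇒ V=0.0000 continue | (k=6,j=6): S=235.5890, (K−S)⁺=0.0000, hold=0.0000 ⇒ V=0.0000 continue  boundary S*=56.1164
step 5: (k=5,j=0): S=63.2429, (K−S)⁺=19.6371, hold=20.1432 ⇒ V=20.1432 continue | (k=5,j=1): S=80.3260, (K−S)⁺=2.5540, hold=8.5965 ⇒ V=8.5965 continue | (k=5,j=2): S=102.0235, (K−S)⁺=0.0000, hold=2.0687 ⇒ V=2.0687 continue | (k=5,j=3): S=129.5819, (K−S)⁺=0.0000, hold=0.1771 ⇒ V=0.1771 continue | (k=5,j=4): S=164.5844, (K−S)⁺=0.0000, hold=0.0000 ⇒ V=0.0000 continue | (k=5,j=5): S=209.0417, (K−S)⁺=0.0000, hold=0.0000 ⇒ V=0.0000 continue  boundary S*=-
step 4: (k=4,j=0): S=71.2744, (K−S)⁺=11.6056, hold=14.4913 ⇒ V=14.4913 continue | (k=4,j=1): S=90.5270, (K−S)⁺=0.0000, hold=5.4112 ⇒ V=5.4112 continue | (k=4,j=2): S=114.9800, (K−S)⁺=0.0000, hold=1.1472 ⇒ V=1.1472 continue | (k=4,j=3): S=146.0382, (K−S)⁺=0.0000, hold=0.0909 ⇒ V=0.0909 continue | (k=4,j=4): S=185.4859, (K−S)⁺=0.0000, hold=0.0000 ⇒ V=0.0000 continue  boundary S*=-
step 3: (k=3,j=0): S=80.3260, (K−S)⁺=2.5540, hold=10.0516 ⇒ V=10.0516 continue | (k=3,j=1): S=102.0235, (K−S)⁺=0.0000, hold=3.3313 ⇒ V=3.3313 continue | (k=3,j=2): S=129.5819, (K−S)⁺=0.0000, hold=0.6326 ⇒ V=0.6326 continue | (k=3,j=3): S=164.5844, (K−S)⁺=0.0000, hold=0.0466 ⇒ V=0.0466 continue  boundary S*=-
step 2: (k=2,j=0): S=90.5270, (K−S)⁺=0.0000, hold=6.7681 ⇒ V=6.7681 continue | (k=2,j=1): S=114.9800, (K−S)⁺=0.0000, hold=2.0152 ⇒ V=2.0152 continue | (k=2,j=2): S=146.0382, (K−S)⁺=0.0000, hold=0.3472 ⇒ V=0.3472 continue  boundary S*=-
step 1: (k=1,j=0): S=102.0235, (K−S)⁺=0.0000, hold=4.4471 ⇒ V=4.4471 continue | (k=1,j=1): S=129.5819, (K−S)⁺=0.0000, hold=1.2019 ⇒ V=1.2019 continue  boundary S*=-
step 0: (k=0,j=0): S=114.9800, (K−S)⁺=0.0000, hold=2.8630 ⇒ V=2.8630 continue  boundary S*=-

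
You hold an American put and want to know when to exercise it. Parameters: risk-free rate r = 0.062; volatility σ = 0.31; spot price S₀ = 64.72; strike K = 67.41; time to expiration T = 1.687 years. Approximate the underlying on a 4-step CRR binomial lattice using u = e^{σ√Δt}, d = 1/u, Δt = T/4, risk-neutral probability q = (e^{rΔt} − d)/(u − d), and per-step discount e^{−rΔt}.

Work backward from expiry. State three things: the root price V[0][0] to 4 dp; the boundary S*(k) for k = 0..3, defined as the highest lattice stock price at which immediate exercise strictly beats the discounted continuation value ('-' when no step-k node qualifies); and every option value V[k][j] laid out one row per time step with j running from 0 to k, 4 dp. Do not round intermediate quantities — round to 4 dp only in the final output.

params: Δt=0.42175 u=1.22302 d=0.81765 q=0.51520 e^(-rΔt)=0.97419
t_4 payoffs: 38.4827 24.1414 2.6900 0.0000 0.0000
t_3: node(3,0) S=35.3786 payoff=32.0314 vs cont=30.2916 → 32.0314 [stop]  node(3,1) S=52.9183 payoff=14.4917 vs cont=12.7519 → 14.4917 [stop]  node(3,2) S=79.1537 payoff=0.0000 vs cont=1.2705 → 1.2705 [wait]  node(3,3) S=118.3958 payoff=0.0000 vs cont=0.0000 → 0.0000 [wait]  ⇒ S*(3)=52.9183
t_2: node(2,0) S=43.2686 payoff=24.1414 vs cont=22.4015 → 24.1414 [stop]  node(2,1) S=64.7200 payoff=2.6900 vs cont=7.4820 → 7.4820 [wait]  node(2,2) S=96.8063 payoff=0.0000 vs cont=0.6000 → 0.6000 [wait]  ⇒ S*(2)=43.2686
t_1: node(1,0) S=52.9183 payoff=14.4917 vs cont=15.1570 → 15.1570 [wait]  node(1,1) S=79.1537 payoff=0.0000 vs cont=3.8348 → 3.8348 [wait]  ⇒ S*(1)=-
t_0: node(0,0) S=64.7200 payoff=2.6900 vs cont=9.0832 → 9.0832 [wait]  ⇒ S*(0)=-

price = 9.0832
boundary = - - 43.2686 52.9183
tree:
9.0832
15.1570 3.8348
24.1414 7.4820 0.6000
32.0314 14.4917 1.2705 0.0000
38.4827 24.1414 2.6900 0.0000 0.0000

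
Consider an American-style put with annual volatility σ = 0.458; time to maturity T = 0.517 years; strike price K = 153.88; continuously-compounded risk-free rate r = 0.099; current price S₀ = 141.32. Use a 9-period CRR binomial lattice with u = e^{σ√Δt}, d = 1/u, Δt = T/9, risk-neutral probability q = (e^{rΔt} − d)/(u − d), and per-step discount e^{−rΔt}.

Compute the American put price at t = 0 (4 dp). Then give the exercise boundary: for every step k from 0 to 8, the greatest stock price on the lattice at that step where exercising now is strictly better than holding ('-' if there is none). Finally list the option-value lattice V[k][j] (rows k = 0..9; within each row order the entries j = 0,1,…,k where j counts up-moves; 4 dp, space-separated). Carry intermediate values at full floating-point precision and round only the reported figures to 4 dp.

params: Δt=0.05744 u=1.11602 d=0.89604 q=0.49851 e^(-rΔt)=0.99433
t_9 payoffs: 101.2607 88.3422 72.2522 52.2120 27.2518 0.0000 0.0000 0.0000 0.0000 0.0000
t_8: node(8,0) S=58.7244 payoff=95.1556 vs cont=94.2830 → 95.1556 [stop]  node(8,1) S=73.1417 payoff=80.7383 vs cont=79.8657 → 80.7383 [stop]  node(8,2) S=91.0985 payoff=62.7815 vs cont=61.9089 → 62.7815 [stop]  node(8,3) S=113.4638 payoff=40.4162 vs cont=39.5436 → 40.4162 [stop]  node(8,4) S=141.3200 payoff=12.5600 vs cont=13.5890 → 13.5890 [wait]  node(8,5) S=176.0151 payoff=0.0000 vs cont=0.0000 → 0.0000 [wait]  node(8,6) S=219.2281 payoff=0.0000 vs cont=0.0000 → 0.0000 [wait]  node(8,7) S=273.0502 payoff=0.0000 vs cont=0.0000 → 0.0000 [wait]  node(8,8) S=340.0860 payoff=0.0000 vs cont=0.0000 → 0.0000 [wait]  ⇒ S*(8)=113.4638
t_7: node(7,0) S=65.5378 payoff=88.3422 vs cont=87.4696 → 88.3422 [stop]  node(7,1) S=81.6278 payoff=72.2522 vs cont=71.3796 → 72.2522 [stop]  node(7,2) S=101.6680 payoff=52.2120 vs cont=51.3394 → 52.2120 [stop]  node(7,3) S=126.6282 payoff=27.2518 vs cont=26.8892 → 27.2518 [stop]  node(7,4) S=157.7164 payoff=0.0000 vs cont=6.7761 → 6.7761 [wait]  node(7,5) S=196.4369 payoff=0.0000 vs cont=0.0000 → 0.0000 [wait]  node(7,6) S=244.6636 payoff=0.0000 vs cont=0.0000 → 0.0000 [wait]  node(7,7) S=304.7303 payoff=0.0000 vs cont=0.0000 → 0.0000 [wait]  ⇒ S*(7)=126.6282
t_6: node(6,0) S=73.1417 payoff=80.7383 vs cont=79.8657 → 80.7383 [stop]  node(6,1) S=91.0985 payoff=62.7815 vs cont=61.9089 → 62.7815 [stop]  node(6,2) S=113.4638 payoff=40.4162 vs cont=39.5436 → 40.4162 [stop]  node(6,3) S=141.3200 payoff=12.5600 vs cont=16.9478 → 16.9478 [wait]  node(6,4) S=176.0151 payoff=0.0000 vs cont=3.3789 → 3.3789 [wait]  node(6,5) S=219.2281 payoff=0.0000 vs cont=0.0000 → 0.0000 [wait]  node(6,6) S=273.0502 payoff=0.0000 vs cont=0.0000 → 0.0000 [wait]  ⇒ S*(6)=113.4638
t_5: node(5,0) S=81.6278 payoff=72.2522 vs cont=71.3796 → 72.2522 [stop]  node(5,1) S=101.6680 payoff=52.2120 vs cont=51.3394 → 52.2120 [stop]  node(5,2) S=126.6282 payoff=27.2518 vs cont=28.5541 → 28.5541 [wait]  node(5,3) S=157.7164 payoff=0.0000 vs cont=10.1258 → 10.1258 [wait]  node(5,4) S=196.4369 payoff=0.0000 vs cont=1.6849 → 1.6849 [wait]  node(5,5) S=244.6636 payoff=0.0000 vs cont=0.0000 → 0.0000 [wait]  ⇒ S*(5)=101.6680
t_4: node(4,0) S=91.0985 payoff=62.7815 vs cont=61.9089 → 62.7815 [stop]  node(4,1) S=113.4638 payoff=40.4162 vs cont=40.1891 → 40.4162 [stop]  node(4,2) S=141.3200 payoff=12.5600 vs cont=19.2576 → 19.2576 [wait]  node(4,3) S=176.0151 payoff=0.0000 vs cont=5.8843 → 5.8843 [wait]  node(4,4) S=219.2281 payoff=0.0000 vs cont=0.8401 → 0.8401 [wait]  ⇒ S*(4)=113.4638
t_3: node(3,0) S=101.6680 payoff=52.2120 vs cont=51.3394 → 52.2120 [stop]  node(3,1) S=126.6282 payoff=27.2518 vs cont=29.6990 → 29.6990 [wait]  node(3,2) S=157.7164 payoff=0.0000 vs cont=12.5195 → 12.5195 [wait]  node(3,3) S=196.4369 payoff=0.0000 vs cont=3.3507 → 3.3507 [wait]  ⇒ S*(3)=101.6680
t_2: node(2,0) S=113.4638 payoff=40.4162 vs cont=40.7566 → 40.7566 [wait]  node(2,1) S=141.3200 payoff=12.5600 vs cont=21.0150 → 21.0150 [wait]  node(2,2) S=176.0151 payoff=0.0000 vs cont=7.9037 → 7.9037 [wait]  ⇒ S*(2)=-
t_1: node(1,0) S=126.6282 payoff=27.2518 vs cont=30.7399 → 30.7399 [wait]  node(1,1) S=157.7164 payoff=0.0000 vs cont=14.3968 → 14.3968 [wait]  ⇒ S*(1)=-
t_0: node(0,0) S=141.3200 payoff=12.5600 vs cont=22.4646 → 22.4646 [wait]  ⇒ S*(0)=-

price = 22.4646
boundary = - - - 101.6680 113.4638 101.6680 113.4638 126.6282 113.4638
tree:
22.4646
30.7399 14.3968
40.7566 21.0150 7.9037
52.2120 29.6990 12.5195 3.3507
62.7815 40.4162 19.2576 5.8843 0.8401
72.2522 52.2120 28.5541 10.1258 1.6849 0.0000
80.7383 62.7815 40.4162 16.9478 3.3789 0.0000 0.0000
88.3422 72.2522 52.2120 27.2518 6.7761 0.0000 0.0000 0.0000
95.1556 80.7383 62.7815 40.4162 13.5890 0.0000 0.0000 0.0000 0.0000
101.2607 88.3422 72.2522 52.2120 27.2518 0.0000 0.0000 0.0000 0.0000 0.0000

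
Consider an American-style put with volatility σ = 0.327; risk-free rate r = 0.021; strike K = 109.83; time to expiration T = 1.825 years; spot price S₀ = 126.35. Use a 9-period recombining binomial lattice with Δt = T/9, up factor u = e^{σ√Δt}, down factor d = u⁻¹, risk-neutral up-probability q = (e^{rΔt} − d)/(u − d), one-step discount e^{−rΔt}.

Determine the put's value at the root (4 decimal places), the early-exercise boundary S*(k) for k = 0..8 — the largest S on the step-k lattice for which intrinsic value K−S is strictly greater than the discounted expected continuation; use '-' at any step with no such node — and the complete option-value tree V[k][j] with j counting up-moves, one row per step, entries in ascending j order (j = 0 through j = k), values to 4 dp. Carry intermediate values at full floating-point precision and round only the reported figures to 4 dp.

price = 11.5233
boundary = - - - - - 60.5096 70.1091 81.2315 94.1184
tree:
11.5233
16.4489 6.2406
22.8370 9.6112 2.6109
30.6962 14.4477 4.4088 0.6685
39.7429 21.0788 7.3263 1.2582 0.0297
49.3204 29.6258 11.9219 2.3669 0.0571 0.0000
57.6056 39.7209 18.8524 4.4506 0.1098 0.0000 0.0000
64.7563 49.3204 28.5985 8.3644 0.2110 0.0000 0.0000 0.0000
70.9279 57.6056 39.7209 15.7116 0.4058 0.0000 0.0000 0.0000 0.0000
76.2545 64.7563 49.3204 28.5985 0.7802 0.0000 0.0000 0.0000 0.0000 0.0000

Δt=0.20278  u=1.15864  d=0.86308  q=0.47769  discount=0.99575
step 9 (expiry): payoffs max(K−S,0) = 76.2545 64.7563 49.3204 28.5985 0.7802 0.0000 0.0000 0.0000 0.0000 0.0000
step 8: (k=8,j=0): S=38.9021, (K−S)⁺=70.9279, hold=70.4612 ⇒ V=70.9279 exercise | (k=8,j=1): S=52.2244, (K−S)⁺=57.6056, hold=57.1389 ⇒ V=57.6056 exercise | (k=8,j=2): S=70.1091, (K−S)⁺=39.7209, hold=39.2542 ⇒ V=39.7209 exercise | (k=8,j=3): S=94.1184, (K−S)⁺=15.7116, hold=15.2449 ⇒ V=15.7116 exercise | (k=8,j=4): S=126.3500, (K−S)⁺=0.0000, hold=0.4058 ⇒ V=0.4058 continue | (k=8,j=5): S=169.6195, (K−S)⁺=0.0000, hold=0.0000 ⇒ V=0.0000 continue | (k=8,j=6): S=227.7069, (K−S)⁺=0.0000, hold=0.0000 ⇒ V=0.0000 continue | (k=8,j=7): S=305.6868, (K−S)⁺=0.0000, hold=0.0000 ⇒ V=0.0000 continue | (k=8,j=8): S=410.3715, (K−S)⁺=0.0000, hold=0.0000 ⇒ V=0.0000 continue  boundary S*=94.1184
step 7: (k=7,j=0): S=45.0737, (K−S)⁺=64.7563, hold=64.2896 ⇒ V=64.7563 exercise | (k=7,j=1): S=60.5096, (K−S)⁺=49.3204, hold=48.8537 ⇒ V=49.3204 exercise | (k=7,j=2): S=81.2315, (K−S)⁺=28.5985, hold=28.1318 ⇒ V=28.5985 exercise | (k=7,j=3): S=109.0498, (K−S)⁺=0.7802, hold=8.3644 ⇒ V=8.3644 continue | (k=7,j=4): S=146.3947, (K−S)⁺=0.0000, hold=0.2110 ⇒ V=0.2110 continue | (k=7,j=5): S=196.5287, (K−S)⁺=0.0000, hold=0.0000 ⇒ V=0.0000 continue | (k=7,j=6): S=263.8314, (K−S)⁺=0.0000, hold=0.0000 ⇒ V=0.0000 continue | (k=7,j=7): S=354.1824, (K−S)⁺=0.0000, hold=0.0000 ⇒ V=0.0000 continue  boundary S*=81.2315
step 6: (k=6,j=0): S=52.2244, (K−S)⁺=57.6056, hold=57.1389 ⇒ V=57.6056 exercise | (k=6,j=1): S=70.1091, (K−S)⁺=39.7209, hold=39.2542 ⇒ V=39.7209 exercise | (k=6,j=2): S=94.1184, (K−S)⁺=15.7116, hold=18.8524 ⇒ V=18.8524 continue | (k=6,j=3): S=126.3500, (K−S)⁺=0.0000, hold=4.4506 ⇒ V=4.4506 continue | (k=6,j=4): S=169.6195, (K−S)⁺=0.0000, hold=0.1098 ⇒ V=0.1098 continue | (k=6,j=5): S=227.7069, (K−S)⁺=0.0000, hold=0.0000 ⇒ V=0.0000 continue | (k=6,j=6): S=305.6868, (K−S)⁺=0.0000, hold=0.0000 ⇒ V=0.0000 continue  boundary S*=70.1091
step 5: (k=5,j=0): S=60.5096, (K−S)⁺=49.3204, hold=48.8537 ⇒ V=49.3204 exercise | (k=5,j=1): S=81.2315, (K−S)⁺=28.5985, hold=29.6258 ⇒ V=29.6258 continue | (k=5,j=2): S=109.0498, (K−S)⁺=0.7802, hold=11.9219 ⇒ V=11.9219 continue | (k=5,j=3): S=146.3947, (K−S)⁺=0.0000, hold=2.3669 ⇒ V=2.3669 continue | (k=5,j=4): S=196.5287, (K−S)⁺=0.0000, hold=0.0571 ⇒ V=0.0571 continue | (k=5,j=5): S=263.8314, (K−S)⁺=0.0000, hold=0.0000 ⇒ V=0.0000 continue  boundary S*=60.5096
step 4: (k=4,j=0): S=70.1091, (K−S)⁺=39.7209, hold=39.7429 ⇒ V=39.7429 continue | (k=4,j=1): S=94.1184, (K−S)⁺=15.7116, hold=21.0788 ⇒ V=21.0788 continue | (k=4,j=2): S=126.3500, (K−S)⁺=0.0000, hold=7.3263 ⇒ V=7.3263 continue | (k=4,j=3): S=169.6195, (K−S)⁺=0.0000, hold=1.2582 ⇒ V=1.2582 continue | (k=4,j=4): S=227.7069, (K−S)⁺=0.0000, hold=0.0297 ⇒ V=0.0297 continue  boundary S*=-
step 3: (k=3,j=0): S=81.2315, (K−S)⁺=28.5985, hold=30.6962 ⇒ V=30.6962 continue | (k=3,j=1): S=109.0498, (K−S)⁺=0.7802, hold=14.4477 ⇒ V=14.4477 continue | (k=3,j=2): S=146.3947, (K−S)⁺=0.0000, hold=4.4088 ⇒ V=4.4088 continue | (k=3,j=3): S=196.5287, (K−S)⁺=0.0000, hold=0.6685 ⇒ V=0.6685 continue  boundary S*=-
step 2: (k=2,j=0): S=94.1184, (K−S)⁺=15.7116, hold=22.8370 ⇒ V=22.8370 continue | (k=2,j=1): S=126.3500, (K−S)⁺=0.0000, hold=9.6112 ⇒ V=9.6112 continue | (k=2,j=2): S=169.6195, (K−S)⁺=0.0000, hold=2.6109 ⇒ V=2.6109 continue  boundary S*=-
step 1: (k=1,j=0): S=109.0498, (K−S)⁺=0.7802, hold=16.4489 ⇒ V=16.4489 continue | (k=1,j=1): S=146.3947, (K−S)⁺=0.0000, hold=6.2406 ⇒ V=6.2406 continue  boundary S*=-
step 0: (k=0,j=0): S=126.3500, (K−S)⁺=0.0000, hold=11.5233 ⇒ V=11.5233 continue  boundary S*=-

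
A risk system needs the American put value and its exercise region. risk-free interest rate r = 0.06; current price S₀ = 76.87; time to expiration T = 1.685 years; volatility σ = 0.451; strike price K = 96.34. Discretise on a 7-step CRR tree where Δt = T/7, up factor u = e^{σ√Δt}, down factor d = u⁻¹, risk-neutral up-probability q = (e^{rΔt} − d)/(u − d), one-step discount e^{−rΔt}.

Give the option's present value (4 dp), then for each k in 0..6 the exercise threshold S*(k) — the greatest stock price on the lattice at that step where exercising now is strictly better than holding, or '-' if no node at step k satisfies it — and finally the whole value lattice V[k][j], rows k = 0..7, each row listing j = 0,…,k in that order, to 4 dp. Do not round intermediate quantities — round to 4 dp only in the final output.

Δt=0.24071, u=1.24766, d=0.80150, q=0.47751, disc=e^(-rΔt)=0.98566
k=7 terminal: V=max(K-S,0) → 80.0067 70.9145 56.7610 34.7288 0.4321 0.0000 0.0000 0.0000
k=6: j=0 S=20.3785 intr=75.9615 cont=74.5801 V=75.9615[EX]; j=1 S=31.7225 intr=64.6175 cont=63.2361 V=64.6175[EX]; j=2 S=49.3812 intr=46.9588 cont=45.5773 V=46.9588[EX]; j=3 S=76.8700 intr=19.4700 cont=18.0886 V=19.4700[EX]; j=4 S=119.6608 intr=0.0000 cont=0.2225 V=0.2225[hold]; j=5 S=186.2716 intr=0.0000 cont=0.0000 V=0.0000[hold]; j=6 S=289.9623 intr=0.0000 cont=0.0000 V=0.0000[hold]  S*(6)=76.8700
k=5: j=0 S=25.4255 intr=70.9145 cont=69.5331 V=70.9145[EX]; j=1 S=39.5790 intr=56.7610 cont=55.3796 V=56.7610[EX]; j=2 S=61.6112 intr=34.7288 cont=33.3474 V=34.7288[EX]; j=3 S=95.9079 intr=0.4321 cont=10.1317 V=10.1317[hold]; j=4 S=149.2963 intr=0.0000 cont=0.1146 V=0.1146[hold]; j=5 S=232.4042 intr=0.0000 cont=0.0000 V=0.0000[hold]  S*(5)=61.6112
k=4: j=0 S=31.7225 intr=64.6175 cont=63.2361 V=64.6175[EX]; j=1 S=49.3812 intr=46.9588 cont=45.5773 V=46.9588[EX]; j=2 S=76.8700 intr=19.4700 cont=22.6538 V=22.6538[hold]; j=3 S=119.6608 intr=0.0000 cont=5.2717 V=5.2717[hold]; j=4 S=186.2716 intr=0.0000 cont=0.0590 V=0.0590[hold]  S*(4)=49.3812
k=3: j=0 S=39.5790 intr=56.7610 cont=55.3796 V=56.7610[EX]; j=1 S=61.6112 intr=34.7288 cont=34.8459 V=34.8459[hold]; j=2 S=95.9079 intr=0.4321 cont=14.1478 V=14.1478[hold]; j=3 S=149.2963 intr=0.0000 cont=2.7427 V=2.7427[hold]  S*(3)=39.5790
k=2: j=0 S=49.3812 intr=46.9588 cont=45.6324 V=46.9588[EX]; j=1 S=76.8700 intr=19.4700 cont=24.6044 V=24.6044[hold]; j=2 S=119.6608 intr=0.0000 cont=8.5770 V=8.5770[hold]  S*(2)=49.3812
k=1: j=0 S=61.6112 intr=34.7288 cont=35.7640 V=35.7640[hold]; j=1 S=95.9079 intr=0.4321 cont=16.7080 V=16.7080[hold]  S*(1)=-
k=0: j=0 S=76.8700 intr=19.4700 cont=26.2822 V=26.2822[hold]  S*(0)=-

price = 26.2822
boundary = - - 49.3812 39.5790 49.3812 61.6112 76.8700
tree:
26.2822
35.7640 16.7080
46.9588 24.6044 8.5770
56.7610 34.8459 14.1478 2.7427
64.6175 46.9588 22.6538 5.2717 0.0590
70.9145 56.7610 34.7288 10.1317 0.1146 0.0000
75.9615 64.6175 46.9588 19.4700 0.2225 0.0000 0.0000
80.0067 70.9145 56.7610 34.7288 0.4321 0.0000 0.0000 0.0000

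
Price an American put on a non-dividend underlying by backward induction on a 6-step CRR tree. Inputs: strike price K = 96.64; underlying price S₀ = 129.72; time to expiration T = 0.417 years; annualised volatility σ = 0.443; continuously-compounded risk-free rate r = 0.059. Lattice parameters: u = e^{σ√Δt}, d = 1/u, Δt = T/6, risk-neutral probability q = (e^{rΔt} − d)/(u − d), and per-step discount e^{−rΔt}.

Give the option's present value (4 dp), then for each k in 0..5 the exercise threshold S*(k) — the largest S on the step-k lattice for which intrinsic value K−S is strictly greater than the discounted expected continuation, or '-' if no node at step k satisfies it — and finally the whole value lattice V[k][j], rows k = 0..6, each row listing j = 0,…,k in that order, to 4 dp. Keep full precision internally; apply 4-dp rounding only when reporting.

price = 2.1148
boundary = - - - - - 72.3446
tree:
2.1148
3.6480 0.5265
6.1732 1.0334 0.0000
10.1796 2.0282 0.0000 0.0000
16.1789 3.9807 0.0000 0.0000 0.0000
24.2954 7.8126 0.0000 0.0000 0.0000 0.0000
32.2696 15.3333 0.0000 0.0000 0.0000 0.0000 0.0000

params: Δt=0.06950 u=1.12388 d=0.88977 q=0.48839 e^(-rΔt)=0.99591
t_6 payoffs: 32.2696 15.3333 0.0000 0.0000 0.0000 0.0000 0.0000
t_5: node(5,0) S=72.3446 payoff=24.2954 vs cont=23.8999 → 24.2954 [stop]  node(5,1) S=91.3790 payoff=5.2610 vs cont=7.8126 → 7.8126 [wait]  node(5,2) S=115.4215 payoff=0.0000 vs cont=0.0000 → 0.0000 [wait]  node(5,3) S=145.7898 payoff=0.0000 vs cont=0.0000 → 0.0000 [wait]  node(5,4) S=184.1481 payoff=0.0000 vs cont=0.0000 → 0.0000 [wait]  node(5,5) S=232.5989 payoff=0.0000 vs cont=0.0000 → 0.0000 [wait]  ⇒ S*(5)=72.3446
t_4: node(4,0) S=81.3067 payoff=15.3333 vs cont=16.1789 → 16.1789 [wait]  node(4,1) S=102.6991 payoff=0.0000 vs cont=3.9807 → 3.9807 [wait]  node(4,2) S=129.7200 payoff=0.0000 vs cont=0.0000 → 0.0000 [wait]  node(4,3) S=163.8503 payoff=0.0000 vs cont=0.0000 → 0.0000 [wait]  node(4,4) S=206.9605 payoff=0.0000 vs cont=0.0000 → 0.0000 [wait]  ⇒ S*(4)=-
t_3: node(3,0) S=91.3790 payoff=5.2610 vs cont=10.1796 → 10.1796 [wait]  node(3,1) S=115.4215 payoff=0.0000 vs cont=2.0282 → 2.0282 [wait]  node(3,2) S=145.7898 payoff=0.0000 vs cont=0.0000 → 0.0000 [wait]  node(3,3) S=184.1481 payoff=0.0000 vs cont=0.0000 → 0.0000 [wait]  ⇒ S*(3)=-
t_2: node(2,0) S=102.6991 payoff=0.0000 vs cont=6.1732 → 6.1732 [wait]  node(2,1) S=129.7200 payoff=0.0000 vs cont=1.0334 → 1.0334 [wait]  node(2,2) S=163.8503 payoff=0.0000 vs cont=0.0000 → 0.0000 [wait]  ⇒ S*(2)=-
t_1: node(1,0) S=115.4215 payoff=0.0000 vs cont=3.6480 → 3.6480 [wait]  node(1,1) S=145.7898 payoff=0.0000 vs cont=0.5265 → 0.5265 [wait]  ⇒ S*(1)=-
t_0: node(0,0) S=129.7200 payoff=0.0000 vs cont=2.1148 → 2.1148 [wait]  ⇒ S*(0)=-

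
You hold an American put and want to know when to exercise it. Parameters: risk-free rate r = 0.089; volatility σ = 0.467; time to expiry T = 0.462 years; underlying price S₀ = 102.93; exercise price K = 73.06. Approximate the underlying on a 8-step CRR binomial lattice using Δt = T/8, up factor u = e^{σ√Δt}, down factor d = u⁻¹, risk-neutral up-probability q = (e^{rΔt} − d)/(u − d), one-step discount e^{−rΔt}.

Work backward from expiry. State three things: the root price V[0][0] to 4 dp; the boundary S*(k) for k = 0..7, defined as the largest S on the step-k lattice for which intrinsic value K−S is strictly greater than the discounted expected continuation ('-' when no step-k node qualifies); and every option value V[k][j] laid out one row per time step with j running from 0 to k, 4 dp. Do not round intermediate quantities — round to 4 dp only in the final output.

price = 1.6162
boundary = - - - - - - 52.4937 58.7282
tree:
1.6162
2.6471 0.5808
4.2489 1.0397 0.1185
6.6543 1.8380 0.2358 0.0000
10.1086 3.1978 0.4692 0.0000 0.0000
14.7772 5.4487 0.9336 0.0000 0.0000 0.0000
20.5663 9.0224 1.8579 0.0000 0.0000 0.0000 0.0000
26.1389 14.3318 3.6971 0.0000 0.0000 0.0000 0.0000 0.0000
31.1199 20.5663 7.3569 0.0000 0.0000 0.0000 0.0000 0.0000 0.0000

Δt=0.05775  u=1.11877  d=0.89384  q=0.49488  discount=0.99487
step 8 (expiry): payoffs max(K−S,0) = 31.1199 20.5663 7.3569 0.0000 0.0000 0.0000 0.0000 0.0000 0.0000
step 7: (k=7,j=0): S=46.9211, (K−S)⁺=26.1389, hold=25.7643 ⇒ V=26.1389 exercise | (k=7,j=1): S=58.7282, (K−S)⁺=14.3318, hold=13.9573 ⇒ V=14.3318 exercise | (k=7,j=2): S=73.5063, (K−S)⁺=0.0000, hold=3.6971 ⇒ V=3.6971 continue | (k=7,j=3): S=92.0032, (K−S)⁺=0.0000, hold=0.0000 ⇒ V=0.0000 continue | (k=7,j=4): S=115.1545, (K−S)⁺=0.0000, hold=0.0000 ⇒ V=0.0000 continue | (k=7,j=5): S=144.1316, (K−S)⁺=0.0000, hold=0.0000 ⇒ V=0.0000 continue | (k=7,j=6): S=180.4003, (K−S)⁺=0.0000, hold=0.0000 ⇒ V=0.0000 continue | (k=7,j=7): S=225.7956, (K−S)⁺=0.0000, hold=0.0000 ⇒ V=0.0000 continue  boundary S*=58.7282
step 6: (k=6,j=0): S=52.4937, (K−S)⁺=20.5663, hold=20.1917 ⇒ V=20.5663 exercise | (k=6,j=1): S=65.7031, (K−S)⁺=7.3569, hold=9.0224 ⇒ V=9.0224 continue | (k=6,j=2): S=82.2364, (K−S)⁺=0.0000, hold=1.8579 ⇒ V=1.8579 continue | (k=6,j=3): S=102.9300, (K−S)⁺=0.0000, hold=0.0000 ⇒ V=0.0000 continue | (k=6,j=4): S=128.8309, (K−S)⁺=0.0000, hold=0.0000 ⇒ V=0.0000 continue | (k=6,j=5): S=161.2494, (K−S)⁺=0.0000, hold=0.0000 ⇒ V=0.0000 continue | (k=6,j=6): S=201.8256, (K−S)⁺=0.0000, hold=0.0000 ⇒ V=0.0000 continue  boundary S*=52.4937
step 5: (k=5,j=0): S=58.7282, (K−S)⁺=14.3318, hold=14.7772 ⇒ V=14.7772 continue | (k=5,j=1): S=73.5063, (K−S)⁺=0.0000, hold=5.4487 ⇒ V=5.4487 continue | (k=5,j=2): S=92.0032, (K−S)⁺=0.0000, hold=0.9336 ⇒ V=0.9336 continue | (k=5,j=3): S=115.1545, (K−S)⁺=0.0000, hold=0.0000 ⇒ V=0.0000 continue | (k=5,j=4): S=144.1316, (K−S)⁺=0.0000, hold=0.0000 ⇒ V=0.0000 continue | (k=5,j=5): S=180.4003, (K−S)⁺=0.0000, hold=0.0000 ⇒ V=0.0000 continue  boundary S*=-
step 4: (k=4,j=0): S=65.7031, (K−S)⁺=7.3569, hold=10.1086 ⇒ V=10.1086 continue | (k=4,j=1): S=82.2364, (K−S)⁺=0.0000, hold=3.1978 ⇒ V=3.1978 continue | (k=4,j=2): S=102.9300, (K−S)⁺=0.0000, hold=0.4692 ⇒ V=0.4692 continue | (k=4,j=3): S=128.8309, (K−S)⁺=0.0000, hold=0.0000 ⇒ V=0.0000 continue | (k=4,j=4): S=161.2494, (K−S)⁺=0.0000, hold=0.0000 ⇒ V=0.0000 continue  boundary S*=-
step 3: (k=3,j=0): S=73.5063, (K−S)⁺=0.0000, hold=6.6543 ⇒ V=6.6543 continue | (k=3,j=1): S=92.0032, (K−S)⁺=0.0000, hold=1.8380 ⇒ V=1.8380 continue | (k=3,j=2): S=115.1545, (K−S)⁺=0.0000, hold=0.2358 ⇒ V=0.2358 continue | (k=3,j=3): S=144.1316, (K−S)⁺=0.0000, hold=0.0000 ⇒ V=0.0000 continue  boundary S*=-
step 2: (k=2,j=0): S=82.2364, (K−S)⁺=0.0000, hold=4.2489 ⇒ V=4.2489 continue | (k=2,j=1): S=102.9300, (K−S)⁺=0.0000, hold=1.0397 ⇒ V=1.0397 continue | (k=2,j=2): S=128.8309, (K−S)⁺=0.0000, hold=0.1185 ⇒ V=0.1185 continue  boundary S*=-
step 1: (k=1,j=0): S=92.0032, (K−S)⁺=0.0000, hold=2.6471 ⇒ V=2.6471 continue | (k=1,j=1): S=115.1545, (K−S)⁺=0.0000, hold=0.5808 ⇒ V=0.5808 continue  boundary S*=-
step 0: (k=0,j=0): S=102.9300, (K−S)⁺=0.0000, hold=1.6162 ⇒ V=1.6162 continue  boundary S*=-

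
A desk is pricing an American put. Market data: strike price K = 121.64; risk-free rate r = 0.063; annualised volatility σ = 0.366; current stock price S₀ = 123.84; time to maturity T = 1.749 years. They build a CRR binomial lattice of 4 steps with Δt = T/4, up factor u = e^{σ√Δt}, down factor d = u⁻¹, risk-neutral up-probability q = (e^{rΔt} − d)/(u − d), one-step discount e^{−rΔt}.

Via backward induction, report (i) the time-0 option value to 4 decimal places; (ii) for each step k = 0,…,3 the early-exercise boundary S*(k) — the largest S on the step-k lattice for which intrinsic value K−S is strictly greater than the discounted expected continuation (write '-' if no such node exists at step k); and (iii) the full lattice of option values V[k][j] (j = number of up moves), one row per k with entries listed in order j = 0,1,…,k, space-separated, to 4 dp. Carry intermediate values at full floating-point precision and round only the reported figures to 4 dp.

Δt=0.43725  u=1.27382  d=0.78504  q=0.49693  discount=0.97283
step 4 (expiry): payoffs max(K−S,0) = 74.6036 45.3184 0.0000 0.0000 0.0000
step 3: (k=3,j=0): S=59.9157, (K−S)⁺=61.7243, hold=58.4192 ⇒ V=61.7243 exercise | (k=3,j=1): S=97.2197, (K−S)⁺=24.4203, hold=22.1788 ⇒ V=24.4203 exercise | (k=3,j=2): S=157.7494, (K−S)⁺=0.0000, hold=0.0000 ⇒ V=0.0000 continue | (k=3,j=3): S=255.9652, (K−S)⁺=0.0000, hold=0.0000 ⇒ V=0.0000 continue  boundary S*=97.2197
step 2: (k=2,j=0): S=76.3216, (K−S)⁺=45.3184, hold=42.0133 ⇒ V=45.3184 exercise | (k=2,j=1): S=123.8400, (K−S)⁺=0.0000, hold=11.9513 ⇒ V=11.9513 continue | (k=2,j=2): S=200.9437, (K−S)⁺=0.0000, hold=0.0000 ⇒ V=0.0000 continue  boundary S*=76.3216
step 1: (k=1,j=0): S=97.2197, (K−S)⁺=24.4203, hold=27.9564 ⇒ V=27.9564 continue | (k=1,j=1): S=157.7494, (K−S)⁺=0.0000, hold=5.8490 ⇒ V=5.8490 continue  boundary S*=-
step 0: (k=0,j=0): S=123.8400, (K−S)⁺=0.0000, hold=16.5094 ⇒ V=16.5094 continue  boundary S*=-

price = 16.5094
boundary = - - 76.3216 97.2197
tree:
16.5094
27.9564 5.8490
45.3184 11.9513 0.0000
61.7243 24.4203 0.0000 0.0000
74.6036 45.3184 0.0000 0.0000 0.0000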